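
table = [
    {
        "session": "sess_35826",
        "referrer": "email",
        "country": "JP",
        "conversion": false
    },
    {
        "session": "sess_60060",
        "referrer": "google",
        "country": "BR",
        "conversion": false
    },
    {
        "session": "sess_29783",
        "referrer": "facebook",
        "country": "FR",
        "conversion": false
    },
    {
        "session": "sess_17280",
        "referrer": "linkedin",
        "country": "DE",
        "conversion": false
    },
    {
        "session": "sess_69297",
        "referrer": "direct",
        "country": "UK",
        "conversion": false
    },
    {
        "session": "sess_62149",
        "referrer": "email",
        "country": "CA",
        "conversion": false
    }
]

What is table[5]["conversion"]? False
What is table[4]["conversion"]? False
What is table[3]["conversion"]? False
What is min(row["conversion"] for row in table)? False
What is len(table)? 6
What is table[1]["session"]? "sess_60060"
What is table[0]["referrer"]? "email"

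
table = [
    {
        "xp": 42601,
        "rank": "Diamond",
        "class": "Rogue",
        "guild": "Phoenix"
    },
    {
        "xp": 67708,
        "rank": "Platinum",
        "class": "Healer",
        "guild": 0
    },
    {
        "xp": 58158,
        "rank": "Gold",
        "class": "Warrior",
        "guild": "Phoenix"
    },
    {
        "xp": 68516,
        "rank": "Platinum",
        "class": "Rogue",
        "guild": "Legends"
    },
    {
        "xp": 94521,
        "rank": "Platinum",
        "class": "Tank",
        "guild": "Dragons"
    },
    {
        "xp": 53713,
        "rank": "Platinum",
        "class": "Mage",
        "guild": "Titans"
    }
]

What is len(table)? 6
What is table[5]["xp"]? 53713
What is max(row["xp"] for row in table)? 94521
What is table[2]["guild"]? "Phoenix"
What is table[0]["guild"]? "Phoenix"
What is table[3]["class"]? "Rogue"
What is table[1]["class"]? "Healer"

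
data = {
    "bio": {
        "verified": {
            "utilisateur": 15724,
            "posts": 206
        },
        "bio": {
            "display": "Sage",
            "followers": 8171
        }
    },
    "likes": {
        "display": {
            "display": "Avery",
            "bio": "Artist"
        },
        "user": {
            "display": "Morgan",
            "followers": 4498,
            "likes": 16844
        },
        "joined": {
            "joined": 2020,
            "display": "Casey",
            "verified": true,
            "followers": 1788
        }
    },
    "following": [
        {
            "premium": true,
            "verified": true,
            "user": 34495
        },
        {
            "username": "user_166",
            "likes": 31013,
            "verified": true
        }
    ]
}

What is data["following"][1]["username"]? "user_166"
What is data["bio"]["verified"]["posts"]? 206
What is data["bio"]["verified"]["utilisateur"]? 15724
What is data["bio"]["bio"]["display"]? "Sage"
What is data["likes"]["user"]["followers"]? 4498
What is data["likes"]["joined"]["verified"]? True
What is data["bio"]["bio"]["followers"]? 8171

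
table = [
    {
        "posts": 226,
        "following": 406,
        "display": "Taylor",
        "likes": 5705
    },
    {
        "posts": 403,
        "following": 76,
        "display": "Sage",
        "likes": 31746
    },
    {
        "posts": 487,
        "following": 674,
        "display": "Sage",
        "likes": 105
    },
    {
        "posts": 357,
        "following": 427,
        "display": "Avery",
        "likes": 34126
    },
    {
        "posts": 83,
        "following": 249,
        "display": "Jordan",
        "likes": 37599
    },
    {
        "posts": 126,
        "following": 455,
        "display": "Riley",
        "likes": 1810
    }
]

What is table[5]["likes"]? 1810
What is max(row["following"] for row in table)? 674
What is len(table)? 6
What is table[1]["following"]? 76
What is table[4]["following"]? 249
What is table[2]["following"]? 674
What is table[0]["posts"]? 226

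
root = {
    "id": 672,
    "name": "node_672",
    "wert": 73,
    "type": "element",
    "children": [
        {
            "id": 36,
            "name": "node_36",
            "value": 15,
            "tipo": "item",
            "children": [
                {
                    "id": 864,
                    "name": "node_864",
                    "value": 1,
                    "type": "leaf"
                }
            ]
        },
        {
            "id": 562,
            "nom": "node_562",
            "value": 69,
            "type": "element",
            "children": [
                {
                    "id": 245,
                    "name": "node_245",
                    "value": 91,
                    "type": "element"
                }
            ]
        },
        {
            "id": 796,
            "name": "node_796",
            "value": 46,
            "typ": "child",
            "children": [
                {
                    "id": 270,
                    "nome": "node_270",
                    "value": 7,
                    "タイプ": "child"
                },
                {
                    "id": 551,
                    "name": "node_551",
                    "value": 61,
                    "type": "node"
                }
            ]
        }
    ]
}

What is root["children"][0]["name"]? "node_36"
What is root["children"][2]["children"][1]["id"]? 551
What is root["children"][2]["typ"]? "child"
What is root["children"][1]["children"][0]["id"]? 245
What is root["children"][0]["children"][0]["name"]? "node_864"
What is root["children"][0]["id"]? 36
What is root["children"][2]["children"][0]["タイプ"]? "child"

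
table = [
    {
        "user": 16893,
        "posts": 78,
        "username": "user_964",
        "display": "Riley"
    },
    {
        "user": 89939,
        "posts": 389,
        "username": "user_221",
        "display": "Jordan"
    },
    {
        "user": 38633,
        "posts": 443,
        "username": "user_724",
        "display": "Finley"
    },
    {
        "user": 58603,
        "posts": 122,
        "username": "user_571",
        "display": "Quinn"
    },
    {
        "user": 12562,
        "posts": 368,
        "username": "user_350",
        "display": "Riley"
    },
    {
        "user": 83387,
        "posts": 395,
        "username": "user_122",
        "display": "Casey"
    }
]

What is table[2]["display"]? "Finley"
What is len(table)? 6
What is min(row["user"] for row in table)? 12562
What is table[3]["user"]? 58603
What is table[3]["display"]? "Quinn"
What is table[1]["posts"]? 389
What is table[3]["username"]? "user_571"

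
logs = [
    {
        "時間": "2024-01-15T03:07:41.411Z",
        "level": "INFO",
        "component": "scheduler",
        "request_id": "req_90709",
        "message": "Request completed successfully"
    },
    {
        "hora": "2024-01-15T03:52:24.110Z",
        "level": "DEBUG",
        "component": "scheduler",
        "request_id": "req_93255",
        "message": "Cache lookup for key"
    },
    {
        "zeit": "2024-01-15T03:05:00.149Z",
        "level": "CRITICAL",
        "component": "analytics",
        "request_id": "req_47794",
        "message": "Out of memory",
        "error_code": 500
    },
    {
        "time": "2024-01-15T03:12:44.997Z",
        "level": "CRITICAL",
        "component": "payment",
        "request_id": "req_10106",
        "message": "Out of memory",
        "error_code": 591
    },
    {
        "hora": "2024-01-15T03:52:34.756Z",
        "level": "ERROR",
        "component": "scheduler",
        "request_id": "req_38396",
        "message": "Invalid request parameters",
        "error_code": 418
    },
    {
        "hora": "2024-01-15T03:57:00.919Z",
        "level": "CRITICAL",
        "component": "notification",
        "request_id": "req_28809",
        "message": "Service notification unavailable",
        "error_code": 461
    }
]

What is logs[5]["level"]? "CRITICAL"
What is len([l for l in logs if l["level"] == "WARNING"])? 0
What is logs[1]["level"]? "DEBUG"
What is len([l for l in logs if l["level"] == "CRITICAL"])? 3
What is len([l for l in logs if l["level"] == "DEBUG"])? 1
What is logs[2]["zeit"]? "2024-01-15T03:05:00.149Z"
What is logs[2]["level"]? "CRITICAL"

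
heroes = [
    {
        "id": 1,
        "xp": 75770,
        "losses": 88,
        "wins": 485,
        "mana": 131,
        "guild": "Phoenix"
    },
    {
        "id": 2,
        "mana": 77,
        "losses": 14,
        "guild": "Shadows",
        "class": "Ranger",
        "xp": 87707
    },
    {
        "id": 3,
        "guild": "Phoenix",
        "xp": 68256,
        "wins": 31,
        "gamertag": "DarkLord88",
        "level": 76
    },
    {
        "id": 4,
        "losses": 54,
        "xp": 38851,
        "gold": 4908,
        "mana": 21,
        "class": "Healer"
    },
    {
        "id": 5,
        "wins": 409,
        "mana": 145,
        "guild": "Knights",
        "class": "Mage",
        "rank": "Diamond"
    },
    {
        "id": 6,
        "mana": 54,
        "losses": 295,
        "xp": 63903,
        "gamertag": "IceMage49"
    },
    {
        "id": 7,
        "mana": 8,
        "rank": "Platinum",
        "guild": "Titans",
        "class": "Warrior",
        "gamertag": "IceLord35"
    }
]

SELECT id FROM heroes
[1, 2, 3, 4, 5, 6, 7]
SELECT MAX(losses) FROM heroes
295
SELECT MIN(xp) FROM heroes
38851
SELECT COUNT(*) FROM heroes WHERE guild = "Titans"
1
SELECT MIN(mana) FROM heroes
8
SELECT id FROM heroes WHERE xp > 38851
[1, 2, 3, 6]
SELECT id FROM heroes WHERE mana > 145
[]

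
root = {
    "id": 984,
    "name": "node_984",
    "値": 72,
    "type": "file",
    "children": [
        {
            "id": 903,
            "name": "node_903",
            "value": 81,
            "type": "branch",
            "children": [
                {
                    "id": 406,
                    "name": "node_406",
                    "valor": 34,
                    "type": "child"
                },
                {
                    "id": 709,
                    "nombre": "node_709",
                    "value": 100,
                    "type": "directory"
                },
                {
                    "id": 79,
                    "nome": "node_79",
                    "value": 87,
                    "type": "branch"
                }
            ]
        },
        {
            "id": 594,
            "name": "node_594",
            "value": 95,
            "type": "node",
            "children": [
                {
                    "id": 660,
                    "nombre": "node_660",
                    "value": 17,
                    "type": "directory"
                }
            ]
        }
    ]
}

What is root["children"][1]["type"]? "node"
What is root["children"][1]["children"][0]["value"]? 17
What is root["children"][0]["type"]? "branch"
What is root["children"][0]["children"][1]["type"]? "directory"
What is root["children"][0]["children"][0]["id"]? 406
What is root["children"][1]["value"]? 95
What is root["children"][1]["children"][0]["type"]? "directory"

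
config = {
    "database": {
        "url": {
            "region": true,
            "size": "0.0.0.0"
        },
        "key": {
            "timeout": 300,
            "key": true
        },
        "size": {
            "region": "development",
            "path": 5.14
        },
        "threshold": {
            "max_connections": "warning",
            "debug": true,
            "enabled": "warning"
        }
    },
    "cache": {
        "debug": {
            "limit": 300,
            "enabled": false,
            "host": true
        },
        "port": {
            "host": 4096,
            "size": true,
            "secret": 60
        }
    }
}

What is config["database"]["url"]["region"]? True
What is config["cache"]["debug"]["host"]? True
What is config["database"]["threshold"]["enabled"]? "warning"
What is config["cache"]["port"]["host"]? 4096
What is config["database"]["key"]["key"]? True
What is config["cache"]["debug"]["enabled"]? False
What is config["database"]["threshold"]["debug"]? True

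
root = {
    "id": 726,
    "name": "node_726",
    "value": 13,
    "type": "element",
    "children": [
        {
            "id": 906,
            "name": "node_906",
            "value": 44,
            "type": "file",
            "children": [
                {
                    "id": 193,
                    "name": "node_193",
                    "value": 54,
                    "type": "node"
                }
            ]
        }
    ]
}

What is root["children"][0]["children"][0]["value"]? 54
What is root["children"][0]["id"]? 906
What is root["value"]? 13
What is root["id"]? 726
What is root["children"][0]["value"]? 44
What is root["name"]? "node_726"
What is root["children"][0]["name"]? "node_906"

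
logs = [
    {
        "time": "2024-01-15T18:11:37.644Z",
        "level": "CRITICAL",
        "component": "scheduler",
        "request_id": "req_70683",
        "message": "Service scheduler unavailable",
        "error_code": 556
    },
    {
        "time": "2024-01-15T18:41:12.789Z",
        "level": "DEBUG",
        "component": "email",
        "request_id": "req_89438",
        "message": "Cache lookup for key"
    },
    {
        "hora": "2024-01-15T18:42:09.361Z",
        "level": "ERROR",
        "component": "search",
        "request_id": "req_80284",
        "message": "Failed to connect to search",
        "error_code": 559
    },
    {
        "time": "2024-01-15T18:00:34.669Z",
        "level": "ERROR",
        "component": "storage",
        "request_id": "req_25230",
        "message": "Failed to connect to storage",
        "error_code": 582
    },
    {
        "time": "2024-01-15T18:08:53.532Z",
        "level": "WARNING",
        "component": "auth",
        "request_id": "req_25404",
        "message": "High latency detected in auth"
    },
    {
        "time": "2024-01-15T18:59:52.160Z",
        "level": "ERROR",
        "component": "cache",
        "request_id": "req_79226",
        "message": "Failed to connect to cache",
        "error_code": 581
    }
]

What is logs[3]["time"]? "2024-01-15T18:00:34.669Z"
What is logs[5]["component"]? "cache"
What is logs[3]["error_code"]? 582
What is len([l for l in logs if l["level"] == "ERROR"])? 3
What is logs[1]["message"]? "Cache lookup for key"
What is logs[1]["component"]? "email"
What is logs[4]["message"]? "High latency detected in auth"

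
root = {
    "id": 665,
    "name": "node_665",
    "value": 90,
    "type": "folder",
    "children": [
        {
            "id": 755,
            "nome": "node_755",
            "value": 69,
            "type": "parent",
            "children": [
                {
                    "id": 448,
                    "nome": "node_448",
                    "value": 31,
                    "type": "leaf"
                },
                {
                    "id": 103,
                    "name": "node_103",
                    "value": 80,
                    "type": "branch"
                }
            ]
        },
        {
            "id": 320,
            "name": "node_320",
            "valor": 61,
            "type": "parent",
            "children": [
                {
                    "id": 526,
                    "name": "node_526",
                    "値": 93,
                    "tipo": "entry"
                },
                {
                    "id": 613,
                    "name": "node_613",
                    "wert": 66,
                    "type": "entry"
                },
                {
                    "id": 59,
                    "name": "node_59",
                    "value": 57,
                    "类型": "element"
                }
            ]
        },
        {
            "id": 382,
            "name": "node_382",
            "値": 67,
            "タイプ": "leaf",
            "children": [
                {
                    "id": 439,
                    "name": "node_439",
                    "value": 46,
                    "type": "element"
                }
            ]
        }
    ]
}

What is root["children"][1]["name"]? "node_320"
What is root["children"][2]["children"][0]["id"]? 439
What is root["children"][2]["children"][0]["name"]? "node_439"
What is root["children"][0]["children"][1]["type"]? "branch"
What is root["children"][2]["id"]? 382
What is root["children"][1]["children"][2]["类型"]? "element"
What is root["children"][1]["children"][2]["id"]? 59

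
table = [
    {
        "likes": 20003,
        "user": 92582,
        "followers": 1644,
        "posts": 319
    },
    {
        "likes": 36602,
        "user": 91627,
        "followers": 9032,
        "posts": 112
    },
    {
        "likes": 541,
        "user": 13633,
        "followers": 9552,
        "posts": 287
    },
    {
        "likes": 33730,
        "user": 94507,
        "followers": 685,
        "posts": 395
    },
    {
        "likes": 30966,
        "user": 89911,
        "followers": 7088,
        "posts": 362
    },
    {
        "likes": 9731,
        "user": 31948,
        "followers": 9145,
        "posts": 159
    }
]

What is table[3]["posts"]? 395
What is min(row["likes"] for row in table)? 541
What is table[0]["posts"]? 319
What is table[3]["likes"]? 33730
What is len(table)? 6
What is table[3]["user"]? 94507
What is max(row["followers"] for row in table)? 9552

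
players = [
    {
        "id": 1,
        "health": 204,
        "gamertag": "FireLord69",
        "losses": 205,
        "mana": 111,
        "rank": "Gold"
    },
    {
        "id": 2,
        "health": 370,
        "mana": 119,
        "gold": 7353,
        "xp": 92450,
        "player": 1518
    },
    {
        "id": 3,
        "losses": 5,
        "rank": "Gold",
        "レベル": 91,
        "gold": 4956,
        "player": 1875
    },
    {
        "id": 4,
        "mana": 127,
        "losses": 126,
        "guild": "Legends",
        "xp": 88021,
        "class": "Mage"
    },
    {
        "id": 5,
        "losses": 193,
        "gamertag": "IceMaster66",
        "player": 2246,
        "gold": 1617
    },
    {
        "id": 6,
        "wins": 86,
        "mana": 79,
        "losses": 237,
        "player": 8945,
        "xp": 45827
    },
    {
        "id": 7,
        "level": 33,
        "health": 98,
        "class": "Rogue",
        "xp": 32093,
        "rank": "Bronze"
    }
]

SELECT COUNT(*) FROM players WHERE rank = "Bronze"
1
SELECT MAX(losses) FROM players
237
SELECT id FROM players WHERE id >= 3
[3, 4, 5, 6, 7]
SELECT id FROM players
[1, 2, 3, 4, 5, 6, 7]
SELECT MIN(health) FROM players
98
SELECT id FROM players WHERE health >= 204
[1, 2]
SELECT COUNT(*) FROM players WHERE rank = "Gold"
2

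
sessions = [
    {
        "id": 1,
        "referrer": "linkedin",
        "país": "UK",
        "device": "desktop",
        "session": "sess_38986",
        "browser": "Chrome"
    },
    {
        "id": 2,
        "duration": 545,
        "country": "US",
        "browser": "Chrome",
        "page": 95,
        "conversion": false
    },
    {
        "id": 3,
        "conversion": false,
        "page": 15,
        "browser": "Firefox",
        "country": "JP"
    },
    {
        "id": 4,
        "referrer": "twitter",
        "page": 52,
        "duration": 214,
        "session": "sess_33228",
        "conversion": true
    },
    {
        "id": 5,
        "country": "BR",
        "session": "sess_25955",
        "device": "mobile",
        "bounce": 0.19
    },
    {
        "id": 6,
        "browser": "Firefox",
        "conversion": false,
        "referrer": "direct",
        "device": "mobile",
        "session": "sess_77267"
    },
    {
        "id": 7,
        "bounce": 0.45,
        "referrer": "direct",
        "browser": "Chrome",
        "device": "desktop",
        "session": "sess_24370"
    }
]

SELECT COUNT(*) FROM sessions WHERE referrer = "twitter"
1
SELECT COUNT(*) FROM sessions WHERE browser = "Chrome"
3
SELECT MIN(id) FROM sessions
1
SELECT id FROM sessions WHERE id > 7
[]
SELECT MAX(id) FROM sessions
7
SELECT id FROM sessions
[1, 2, 3, 4, 5, 6, 7]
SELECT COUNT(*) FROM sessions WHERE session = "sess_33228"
1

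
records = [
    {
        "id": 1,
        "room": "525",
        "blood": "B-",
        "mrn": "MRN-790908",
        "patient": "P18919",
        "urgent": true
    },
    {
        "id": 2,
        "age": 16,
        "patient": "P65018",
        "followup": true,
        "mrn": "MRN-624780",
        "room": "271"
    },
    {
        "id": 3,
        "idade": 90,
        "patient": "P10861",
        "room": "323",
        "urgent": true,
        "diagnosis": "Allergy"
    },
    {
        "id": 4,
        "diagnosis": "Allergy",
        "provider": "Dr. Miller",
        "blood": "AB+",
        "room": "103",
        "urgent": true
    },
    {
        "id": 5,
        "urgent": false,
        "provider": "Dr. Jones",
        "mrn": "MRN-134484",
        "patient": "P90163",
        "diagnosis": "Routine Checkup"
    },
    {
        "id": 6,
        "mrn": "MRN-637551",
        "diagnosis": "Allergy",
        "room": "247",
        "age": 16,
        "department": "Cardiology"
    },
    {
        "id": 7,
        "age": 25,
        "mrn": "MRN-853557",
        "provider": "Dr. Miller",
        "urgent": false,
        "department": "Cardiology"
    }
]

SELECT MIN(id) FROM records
1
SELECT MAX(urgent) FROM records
True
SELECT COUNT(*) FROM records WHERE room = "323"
1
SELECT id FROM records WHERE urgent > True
[]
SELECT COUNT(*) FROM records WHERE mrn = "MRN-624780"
1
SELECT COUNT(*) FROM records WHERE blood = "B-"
1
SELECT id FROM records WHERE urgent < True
[5, 7]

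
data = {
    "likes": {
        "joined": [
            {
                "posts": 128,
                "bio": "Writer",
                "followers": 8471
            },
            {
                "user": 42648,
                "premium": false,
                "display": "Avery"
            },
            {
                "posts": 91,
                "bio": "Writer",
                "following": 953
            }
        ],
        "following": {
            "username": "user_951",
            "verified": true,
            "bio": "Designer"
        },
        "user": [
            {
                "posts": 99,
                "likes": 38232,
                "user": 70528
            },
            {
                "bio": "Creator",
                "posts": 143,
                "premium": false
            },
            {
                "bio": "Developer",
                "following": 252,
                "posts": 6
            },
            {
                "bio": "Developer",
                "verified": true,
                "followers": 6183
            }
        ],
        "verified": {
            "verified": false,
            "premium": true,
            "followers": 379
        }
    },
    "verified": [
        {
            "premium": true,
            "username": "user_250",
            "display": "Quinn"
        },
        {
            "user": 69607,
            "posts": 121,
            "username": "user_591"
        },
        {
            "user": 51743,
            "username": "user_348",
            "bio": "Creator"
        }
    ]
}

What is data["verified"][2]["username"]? "user_348"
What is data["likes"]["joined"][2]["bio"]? "Writer"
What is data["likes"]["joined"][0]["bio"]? "Writer"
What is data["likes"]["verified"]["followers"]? 379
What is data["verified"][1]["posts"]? 121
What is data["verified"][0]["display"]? "Quinn"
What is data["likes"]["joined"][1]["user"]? 42648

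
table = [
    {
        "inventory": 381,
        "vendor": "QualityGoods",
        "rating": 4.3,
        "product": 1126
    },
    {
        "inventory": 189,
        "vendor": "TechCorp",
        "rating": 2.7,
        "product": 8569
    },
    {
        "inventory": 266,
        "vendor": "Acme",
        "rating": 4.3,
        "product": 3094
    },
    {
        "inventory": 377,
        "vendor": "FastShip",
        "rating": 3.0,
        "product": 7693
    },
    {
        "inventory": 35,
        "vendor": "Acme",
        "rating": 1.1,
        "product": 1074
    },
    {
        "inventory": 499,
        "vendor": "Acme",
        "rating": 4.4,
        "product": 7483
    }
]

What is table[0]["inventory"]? 381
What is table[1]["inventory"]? 189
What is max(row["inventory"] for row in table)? 499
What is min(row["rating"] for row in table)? 1.1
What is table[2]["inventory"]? 266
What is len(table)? 6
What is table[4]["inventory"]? 35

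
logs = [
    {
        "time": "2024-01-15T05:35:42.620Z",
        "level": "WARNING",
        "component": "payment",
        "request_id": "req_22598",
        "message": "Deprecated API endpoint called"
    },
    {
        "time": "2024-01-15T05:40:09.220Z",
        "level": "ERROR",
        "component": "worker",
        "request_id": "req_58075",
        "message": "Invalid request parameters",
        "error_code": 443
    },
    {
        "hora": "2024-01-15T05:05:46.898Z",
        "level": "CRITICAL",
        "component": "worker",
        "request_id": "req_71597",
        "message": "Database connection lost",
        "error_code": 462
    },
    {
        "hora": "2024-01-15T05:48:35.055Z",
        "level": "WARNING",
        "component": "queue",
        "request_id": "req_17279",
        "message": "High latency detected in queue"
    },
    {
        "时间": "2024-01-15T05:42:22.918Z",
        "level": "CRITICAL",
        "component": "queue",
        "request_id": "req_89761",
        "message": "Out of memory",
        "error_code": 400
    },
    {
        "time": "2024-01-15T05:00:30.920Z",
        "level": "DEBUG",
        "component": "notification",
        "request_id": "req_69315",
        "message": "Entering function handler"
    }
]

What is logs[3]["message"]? "High latency detected in queue"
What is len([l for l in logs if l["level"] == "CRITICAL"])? 2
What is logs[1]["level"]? "ERROR"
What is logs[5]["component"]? "notification"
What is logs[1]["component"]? "worker"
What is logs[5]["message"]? "Entering function handler"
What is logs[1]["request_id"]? "req_58075"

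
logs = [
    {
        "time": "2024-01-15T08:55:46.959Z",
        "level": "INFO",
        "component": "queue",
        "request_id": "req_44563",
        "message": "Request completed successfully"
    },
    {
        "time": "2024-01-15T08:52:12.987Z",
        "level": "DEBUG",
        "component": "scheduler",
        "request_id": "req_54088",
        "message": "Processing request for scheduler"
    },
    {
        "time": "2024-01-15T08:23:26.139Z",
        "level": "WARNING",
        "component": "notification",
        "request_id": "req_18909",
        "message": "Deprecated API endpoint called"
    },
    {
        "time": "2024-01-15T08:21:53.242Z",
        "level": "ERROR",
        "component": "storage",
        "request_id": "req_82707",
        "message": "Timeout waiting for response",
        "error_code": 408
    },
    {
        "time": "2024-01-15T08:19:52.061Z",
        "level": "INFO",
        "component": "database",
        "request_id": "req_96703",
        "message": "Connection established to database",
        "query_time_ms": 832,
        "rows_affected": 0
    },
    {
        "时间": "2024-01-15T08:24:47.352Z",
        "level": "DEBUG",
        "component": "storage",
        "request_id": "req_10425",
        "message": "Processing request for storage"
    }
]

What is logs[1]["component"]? "scheduler"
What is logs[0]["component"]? "queue"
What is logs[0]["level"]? "INFO"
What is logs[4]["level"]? "INFO"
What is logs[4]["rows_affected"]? 0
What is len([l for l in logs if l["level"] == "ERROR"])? 1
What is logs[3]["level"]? "ERROR"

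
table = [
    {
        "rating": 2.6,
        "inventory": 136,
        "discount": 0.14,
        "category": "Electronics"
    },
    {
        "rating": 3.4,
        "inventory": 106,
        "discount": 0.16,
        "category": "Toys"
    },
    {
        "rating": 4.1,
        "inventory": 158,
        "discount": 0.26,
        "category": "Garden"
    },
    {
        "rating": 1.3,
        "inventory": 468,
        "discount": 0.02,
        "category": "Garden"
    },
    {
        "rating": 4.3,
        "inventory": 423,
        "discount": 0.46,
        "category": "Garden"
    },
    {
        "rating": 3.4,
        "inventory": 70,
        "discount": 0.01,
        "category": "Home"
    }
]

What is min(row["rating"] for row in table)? 1.3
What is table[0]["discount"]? 0.14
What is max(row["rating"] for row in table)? 4.3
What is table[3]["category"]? "Garden"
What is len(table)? 6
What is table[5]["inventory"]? 70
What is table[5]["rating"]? 3.4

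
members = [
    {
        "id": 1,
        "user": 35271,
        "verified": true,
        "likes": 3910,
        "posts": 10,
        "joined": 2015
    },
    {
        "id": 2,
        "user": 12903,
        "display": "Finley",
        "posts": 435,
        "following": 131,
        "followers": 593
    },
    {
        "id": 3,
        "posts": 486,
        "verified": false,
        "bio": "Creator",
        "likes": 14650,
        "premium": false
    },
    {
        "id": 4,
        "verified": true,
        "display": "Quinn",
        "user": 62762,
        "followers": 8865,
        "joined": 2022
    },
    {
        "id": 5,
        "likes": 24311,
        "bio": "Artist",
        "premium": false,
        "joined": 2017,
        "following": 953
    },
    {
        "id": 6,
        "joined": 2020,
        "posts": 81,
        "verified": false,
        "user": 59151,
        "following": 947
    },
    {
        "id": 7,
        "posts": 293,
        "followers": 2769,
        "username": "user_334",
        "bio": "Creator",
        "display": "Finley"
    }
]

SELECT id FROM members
[1, 2, 3, 4, 5, 6, 7]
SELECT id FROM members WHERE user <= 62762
[1, 2, 4, 6]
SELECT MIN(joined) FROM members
2015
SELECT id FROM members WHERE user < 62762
[1, 2, 6]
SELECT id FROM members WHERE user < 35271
[2]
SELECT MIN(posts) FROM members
10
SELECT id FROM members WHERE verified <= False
[3, 6]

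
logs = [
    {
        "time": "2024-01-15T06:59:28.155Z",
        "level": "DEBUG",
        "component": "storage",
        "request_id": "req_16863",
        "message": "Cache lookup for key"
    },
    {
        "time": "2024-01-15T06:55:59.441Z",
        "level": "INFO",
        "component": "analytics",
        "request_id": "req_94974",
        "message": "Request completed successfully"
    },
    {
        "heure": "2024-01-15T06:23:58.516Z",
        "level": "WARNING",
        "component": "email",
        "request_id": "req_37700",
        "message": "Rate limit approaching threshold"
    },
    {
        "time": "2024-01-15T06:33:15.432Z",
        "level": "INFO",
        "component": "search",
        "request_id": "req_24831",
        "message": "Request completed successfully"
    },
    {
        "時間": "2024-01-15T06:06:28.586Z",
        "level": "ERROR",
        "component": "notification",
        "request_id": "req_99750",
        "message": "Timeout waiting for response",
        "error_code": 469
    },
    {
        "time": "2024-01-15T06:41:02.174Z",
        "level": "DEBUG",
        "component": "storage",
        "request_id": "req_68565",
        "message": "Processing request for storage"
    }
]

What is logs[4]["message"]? "Timeout waiting for response"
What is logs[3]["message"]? "Request completed successfully"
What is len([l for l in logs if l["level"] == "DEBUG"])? 2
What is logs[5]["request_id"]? "req_68565"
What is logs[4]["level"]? "ERROR"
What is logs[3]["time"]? "2024-01-15T06:33:15.432Z"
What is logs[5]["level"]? "DEBUG"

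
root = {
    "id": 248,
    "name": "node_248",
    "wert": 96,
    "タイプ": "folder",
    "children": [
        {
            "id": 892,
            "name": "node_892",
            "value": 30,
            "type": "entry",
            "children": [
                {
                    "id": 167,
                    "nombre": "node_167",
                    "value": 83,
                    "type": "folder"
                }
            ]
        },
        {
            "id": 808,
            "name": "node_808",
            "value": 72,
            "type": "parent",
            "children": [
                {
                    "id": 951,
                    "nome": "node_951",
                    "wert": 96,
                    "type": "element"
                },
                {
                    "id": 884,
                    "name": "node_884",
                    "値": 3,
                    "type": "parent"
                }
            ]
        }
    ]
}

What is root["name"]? "node_248"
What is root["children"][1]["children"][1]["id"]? 884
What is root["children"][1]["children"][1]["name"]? "node_884"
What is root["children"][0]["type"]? "entry"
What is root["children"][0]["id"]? 892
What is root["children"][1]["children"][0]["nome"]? "node_951"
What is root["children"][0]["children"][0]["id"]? 167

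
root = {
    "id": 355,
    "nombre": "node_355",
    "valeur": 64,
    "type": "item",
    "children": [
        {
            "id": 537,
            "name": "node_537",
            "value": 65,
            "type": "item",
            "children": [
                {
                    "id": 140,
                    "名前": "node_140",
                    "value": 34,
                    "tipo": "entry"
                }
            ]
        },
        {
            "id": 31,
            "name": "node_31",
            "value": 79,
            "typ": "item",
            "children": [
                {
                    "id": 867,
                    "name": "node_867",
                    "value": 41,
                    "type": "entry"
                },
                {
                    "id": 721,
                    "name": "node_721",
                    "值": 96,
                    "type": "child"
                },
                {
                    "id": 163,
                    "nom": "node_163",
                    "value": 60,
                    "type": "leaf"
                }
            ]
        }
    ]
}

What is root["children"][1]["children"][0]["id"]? 867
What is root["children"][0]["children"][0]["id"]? 140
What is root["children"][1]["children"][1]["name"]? "node_721"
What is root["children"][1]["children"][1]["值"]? 96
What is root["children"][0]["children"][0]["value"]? 34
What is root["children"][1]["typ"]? "item"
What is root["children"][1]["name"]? "node_31"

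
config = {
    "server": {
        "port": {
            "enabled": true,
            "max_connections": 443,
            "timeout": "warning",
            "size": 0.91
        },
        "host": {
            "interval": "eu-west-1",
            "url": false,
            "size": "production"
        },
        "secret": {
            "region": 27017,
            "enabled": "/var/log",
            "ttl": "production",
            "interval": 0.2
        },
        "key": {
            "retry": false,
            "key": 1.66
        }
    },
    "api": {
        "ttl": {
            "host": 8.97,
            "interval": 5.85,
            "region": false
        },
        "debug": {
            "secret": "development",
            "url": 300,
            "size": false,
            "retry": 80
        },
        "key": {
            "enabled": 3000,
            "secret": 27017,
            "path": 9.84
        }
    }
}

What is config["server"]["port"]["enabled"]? True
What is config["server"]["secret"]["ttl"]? "production"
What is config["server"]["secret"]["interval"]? 0.2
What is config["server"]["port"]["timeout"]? "warning"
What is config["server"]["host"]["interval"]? "eu-west-1"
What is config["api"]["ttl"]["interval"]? 5.85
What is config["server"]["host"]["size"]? "production"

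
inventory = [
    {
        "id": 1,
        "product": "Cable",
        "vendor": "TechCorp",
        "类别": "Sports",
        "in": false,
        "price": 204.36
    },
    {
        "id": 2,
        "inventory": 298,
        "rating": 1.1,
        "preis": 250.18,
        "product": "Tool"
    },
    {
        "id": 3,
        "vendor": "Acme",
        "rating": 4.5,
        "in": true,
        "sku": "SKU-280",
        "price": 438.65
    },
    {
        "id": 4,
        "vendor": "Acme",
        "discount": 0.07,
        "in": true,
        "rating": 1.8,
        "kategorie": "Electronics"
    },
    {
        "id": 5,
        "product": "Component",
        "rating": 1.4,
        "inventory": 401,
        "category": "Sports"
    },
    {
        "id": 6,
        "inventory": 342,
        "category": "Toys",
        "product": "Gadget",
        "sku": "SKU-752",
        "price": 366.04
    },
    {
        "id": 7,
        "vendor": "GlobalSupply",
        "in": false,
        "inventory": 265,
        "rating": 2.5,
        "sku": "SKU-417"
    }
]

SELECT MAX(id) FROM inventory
7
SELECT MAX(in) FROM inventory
True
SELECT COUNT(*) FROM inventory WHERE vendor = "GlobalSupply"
1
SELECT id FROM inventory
[1, 2, 3, 4, 5, 6, 7]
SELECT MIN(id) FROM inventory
1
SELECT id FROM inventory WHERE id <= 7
[1, 2, 3, 4, 5, 6, 7]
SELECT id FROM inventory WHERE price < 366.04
[1]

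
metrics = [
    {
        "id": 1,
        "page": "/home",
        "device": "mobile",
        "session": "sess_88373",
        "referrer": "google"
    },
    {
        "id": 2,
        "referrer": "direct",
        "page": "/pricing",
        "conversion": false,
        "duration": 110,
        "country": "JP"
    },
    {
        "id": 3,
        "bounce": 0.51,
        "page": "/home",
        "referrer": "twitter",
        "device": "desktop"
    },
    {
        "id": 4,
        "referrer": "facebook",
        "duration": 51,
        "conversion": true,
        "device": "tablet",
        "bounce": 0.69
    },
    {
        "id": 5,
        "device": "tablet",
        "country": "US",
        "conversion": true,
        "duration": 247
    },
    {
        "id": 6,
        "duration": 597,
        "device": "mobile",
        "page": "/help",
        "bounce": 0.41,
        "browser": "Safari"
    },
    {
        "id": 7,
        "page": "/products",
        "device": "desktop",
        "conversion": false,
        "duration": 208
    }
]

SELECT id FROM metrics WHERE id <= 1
[1]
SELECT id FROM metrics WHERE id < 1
[]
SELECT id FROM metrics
[1, 2, 3, 4, 5, 6, 7]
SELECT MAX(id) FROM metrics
7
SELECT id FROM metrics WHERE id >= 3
[3, 4, 5, 6, 7]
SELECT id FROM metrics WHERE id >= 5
[5, 6, 7]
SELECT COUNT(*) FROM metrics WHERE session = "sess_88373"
1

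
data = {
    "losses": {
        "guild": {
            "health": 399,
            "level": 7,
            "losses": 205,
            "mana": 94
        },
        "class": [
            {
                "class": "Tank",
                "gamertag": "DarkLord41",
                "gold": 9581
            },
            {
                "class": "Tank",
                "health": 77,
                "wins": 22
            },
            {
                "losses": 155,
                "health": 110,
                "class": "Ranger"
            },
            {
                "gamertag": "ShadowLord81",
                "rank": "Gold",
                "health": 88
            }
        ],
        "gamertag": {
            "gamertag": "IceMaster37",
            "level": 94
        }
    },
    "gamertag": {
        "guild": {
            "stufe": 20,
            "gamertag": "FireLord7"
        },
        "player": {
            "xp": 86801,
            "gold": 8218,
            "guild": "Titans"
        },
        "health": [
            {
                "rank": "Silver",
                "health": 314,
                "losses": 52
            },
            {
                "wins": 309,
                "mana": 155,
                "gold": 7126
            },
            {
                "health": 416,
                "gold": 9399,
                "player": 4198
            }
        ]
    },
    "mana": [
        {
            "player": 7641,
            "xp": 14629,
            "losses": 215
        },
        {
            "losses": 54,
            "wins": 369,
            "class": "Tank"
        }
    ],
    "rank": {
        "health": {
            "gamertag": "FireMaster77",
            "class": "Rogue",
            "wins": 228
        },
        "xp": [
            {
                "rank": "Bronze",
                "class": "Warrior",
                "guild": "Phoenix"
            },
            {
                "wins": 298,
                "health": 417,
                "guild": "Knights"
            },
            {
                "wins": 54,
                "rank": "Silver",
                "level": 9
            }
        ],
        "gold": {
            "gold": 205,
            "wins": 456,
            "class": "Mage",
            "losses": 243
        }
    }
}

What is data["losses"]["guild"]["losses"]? 205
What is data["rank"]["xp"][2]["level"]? 9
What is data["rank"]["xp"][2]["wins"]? 54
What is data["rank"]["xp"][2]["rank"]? "Silver"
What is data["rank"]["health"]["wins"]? 228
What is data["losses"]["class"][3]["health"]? 88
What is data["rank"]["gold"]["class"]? "Mage"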